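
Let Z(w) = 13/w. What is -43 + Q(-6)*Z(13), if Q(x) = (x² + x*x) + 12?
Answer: 41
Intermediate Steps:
Q(x) = 12 + 2*x² (Q(x) = (x² + x²) + 12 = 2*x² + 12 = 12 + 2*x²)
-43 + Q(-6)*Z(13) = -43 + (12 + 2*(-6)²)*(13/13) = -43 + (12 + 2*36)*(13*(1/13)) = -43 + (12 + 72)*1 = -43 + 84*1 = -43 + 84 = 41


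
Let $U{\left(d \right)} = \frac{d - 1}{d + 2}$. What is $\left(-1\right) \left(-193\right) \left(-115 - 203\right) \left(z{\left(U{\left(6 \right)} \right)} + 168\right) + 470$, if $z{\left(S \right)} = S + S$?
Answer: $- \frac{20774159}{2} \approx -1.0387 \cdot 10^{7}$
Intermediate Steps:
$U{\left(d \right)} = \frac{-1 + d}{2 + d}$
$z{\left(S \right)} = 2 S$
$\left(-1\right) \left(-193\right) \left(-115 - 203\right) \left(z{\left(U{\left(6 \right)} \right)} + 168\right) + 470 = \left(-1\right) \left(-193\right) \left(-115 - 203\right) \left(2 \frac{-1 + 6}{2 + 6} + 168\right) + 470 = 193 \left(- 318 \left(2 \cdot \frac{1}{8} \cdot 5 + 168\right)\right) + 470 = 193 \left(- 318 \left(2 \cdot \frac{5}{8} + 168\right)\right) + 470 = 193 \left(- 318 \left(\frac{5}{4} + 168\right)\right) + 470 = 193 \left(\left(-318\right) \frac{677}{4}\right) + 470 = 193 \left(- \frac{107643}{2}\right) + 470 = - \frac{20775099}{2} + 470 = - \frac{20774159}{2}$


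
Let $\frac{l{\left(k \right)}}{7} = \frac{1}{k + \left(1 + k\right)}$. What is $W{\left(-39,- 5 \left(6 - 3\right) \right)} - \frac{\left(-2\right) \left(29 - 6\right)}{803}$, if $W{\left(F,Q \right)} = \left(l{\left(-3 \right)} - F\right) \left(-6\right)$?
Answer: $- \frac{905554}{4015} \approx -225.54$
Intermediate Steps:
$l{\left(k \right)} = \frac{7}{1 + 2 k}$ ($l{\left(k \right)} = \frac{7}{k + \left(1 + k\right)} = \frac{7}{1 + 2 k}$)
$W{\left(F,Q \right)} = \frac{42}{5} + 6 F$ ($W{\left(F,Q \right)} = \left(\frac{7}{1 + 2 \left(-3\right)} - F\right) \left(-6\right) = \left(\frac{7}{1 - 6} - F\right) \left(-6\right) = \left(\frac{7}{-5} - F\right) \left(-6\right) = \left(7 \left(- \frac{1}{5}\right) - F\right) \left(-6\right) = \left(- \frac{7}{5} - F\right) \left(-6\right) = \frac{42}{5} + 6 F$)
$W{\left(-39,- 5 \left(6 - 3\right) \right)} - \frac{\left(-2\right) \left(29 - 6\right)}{803} = \left(\frac{42}{5} + 6 \left(-39\right)\right) - \frac{\left(-2\right) \left(29 - 6\right)}{803} = \left(\frac{42}{5} - 234\right) - \left(-2\right) 23 \cdot \frac{1}{803} = - \frac{1128}{5} - \left(-46\right) \frac{1}{803} = - \frac{1128}{5} - - \frac{46}{803} = - \frac{1128}{5} + \frac{46}{803} = - \frac{905554}{4015}$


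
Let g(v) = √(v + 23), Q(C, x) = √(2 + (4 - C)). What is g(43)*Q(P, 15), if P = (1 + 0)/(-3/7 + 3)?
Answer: √3333/3 ≈ 19.244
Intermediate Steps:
P = 7/18 (P = 1/(-3*⅐ + 3) = 1/(-3/7 + 3) = 1/(18/7) = 1*(7/18) = 7/18 ≈ 0.38889)
Q(C, x) = √(6 - C)
g(v) = √(23 + v)
g(43)*Q(P, 15) = √(23 + 43)*√(6 - 1*7/18) = √66*√(6 - 7/18) = √66*√(101/18) = √66*(√202/6) = √3333/3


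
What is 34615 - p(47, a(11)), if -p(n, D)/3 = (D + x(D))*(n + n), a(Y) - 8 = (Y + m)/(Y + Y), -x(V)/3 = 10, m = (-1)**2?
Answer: 314213/11 ≈ 28565.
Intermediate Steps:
m = 1
x(V) = -30 (x(V) = -3*10 = -30)
a(Y) = 8 + (1 + Y)/(2*Y) (a(Y) = 8 + (Y + 1)/(Y + Y) = 8 + (1 + Y)/((2*Y)) = 8 + (1 + Y)*(1/(2*Y)) = 8 + (1 + Y)/(2*Y))
p(n, D) = -6*n*(-30 + D) (p(n, D) = -3*(D - 30)*(n + n) = -3*(-30 + D)*2*n = -6*n*(-30 + D))
34615 - p(47, a(11)) = 34615 - 6*47*(30 - (1 + 17*11)/(2*11)) = 34615 - 6*47*(30 - (1 + 187)/(2*11)) = 34615 - 6*47*(30 - 188/(2*11)) = 34615 - 6*47*(30 - 1*94/11) = 34615 - 6*47*(30 - 94/11) = 34615 - 6*47*236/11 = 34615 - 1*66552/11 = 34615 - 66552/11 = 314213/11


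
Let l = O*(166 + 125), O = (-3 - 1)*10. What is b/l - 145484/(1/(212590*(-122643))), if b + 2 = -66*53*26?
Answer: 4415234868507858215/1164 ≈ 3.7932e+15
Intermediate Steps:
O = -40 (O = -4*10 = -40)
b = -90950 (b = -2 - 66*53*26 = -2 - 3498*26 = -2 - 90948 = -90950)
l = -11640 (l = -40*(166 + 125) = -40*291 = -11640)
b/l - 145484/(1/(212590*(-122643))) = -90950/(-11640) - 145484/(1/(212590*(-122643))) = -90950*(-1/11640) - 145484/((1/212590)*(-1/122643)) = 9095/1164 - 145484/(-1/26072675370) = 9095/1164 - 145484*(-26072675370) = 9095/1164 + 3793157103529080 = 4415234868507858215/1164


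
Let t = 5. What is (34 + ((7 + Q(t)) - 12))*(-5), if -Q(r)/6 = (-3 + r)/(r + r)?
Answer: -139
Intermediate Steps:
Q(r) = -3*(-3 + r)/r (Q(r) = -6*(-3 + r)/(r + r) = -6*(-3 + r)/(2*r) = -6*(-3 + r)*1/(2*r) = -3*(-3 + r)/r)
(34 + ((7 + Q(t)) - 12))*(-5) = (34 + ((7 + (-3 + 9/5)) - 12))*(-5) = (34 + ((7 - 6/5) - 12))*(-5) = (34 + (29/5 - 12))*(-5) = (34 - 31/5)*(-5) = (139/5)*(-5) = -139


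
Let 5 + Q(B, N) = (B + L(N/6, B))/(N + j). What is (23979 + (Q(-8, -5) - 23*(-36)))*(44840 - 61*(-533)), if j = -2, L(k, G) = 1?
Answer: 1918586459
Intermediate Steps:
Q(B, N) = -5 + (1 + B)/(-2 + N) (Q(B, N) = -5 + (B + 1)/(N - 2) = -5 + (1 + B)/(-2 + N))
(23979 + (Q(-8, -5) - 23*(-36)))*(44840 - 61*(-533)) = (23979 + ((11 - 8 - 5*(-5))/(-2 - 5) - 23*(-36)))*(44840 - 61*(-533)) = (23979 + ((11 - 8 + 25)/(-7) + 828))*(44840 + 32513) = (23979 + (-⅐*28 + 828))*77353 = (23979 + (-4 + 828))*77353 = (23979 + 824)*77353 = 24803*77353 = 1918586459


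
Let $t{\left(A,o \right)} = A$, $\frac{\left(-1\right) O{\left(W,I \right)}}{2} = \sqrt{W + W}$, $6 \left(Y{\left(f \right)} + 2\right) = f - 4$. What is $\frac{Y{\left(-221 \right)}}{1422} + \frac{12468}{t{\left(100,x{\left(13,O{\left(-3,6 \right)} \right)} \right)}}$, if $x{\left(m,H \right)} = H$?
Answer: $\frac{112187}{900} \approx 124.65$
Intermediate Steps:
$Y{\left(f \right)} = - \frac{8}{3} + \frac{f}{6}$ ($Y{\left(f \right)} = -2 + \frac{f - 4}{6} = -2 + \frac{-4 + f}{6} = -2 + \left(- \frac{2}{3} + \frac{f}{6}\right) = - \frac{8}{3} + \frac{f}{6}$)
$O{\left(W,I \right)} = - 2 \sqrt{2} \sqrt{W}$ ($O{\left(W,I \right)} = - 2 \sqrt{W + W} = - 2 \sqrt{2 W} = - 2 \sqrt{2} \sqrt{W}$)
$\frac{Y{\left(-221 \right)}}{1422} + \frac{12468}{t{\left(100,x{\left(13,O{\left(-3,6 \right)} \right)} \right)}} = \frac{- \frac{8}{3} + \frac{1}{6} \left(-221\right)}{1422} + \frac{12468}{100} = \left(- \frac{8}{3} - \frac{221}{6}\right) \frac{1}{1422} + 12468 \cdot \frac{1}{100} = \left(- \frac{79}{2}\right) \frac{1}{1422} + \frac{3117}{25} = - \frac{1}{36} + \frac{3117}{25} = \frac{112187}{900}$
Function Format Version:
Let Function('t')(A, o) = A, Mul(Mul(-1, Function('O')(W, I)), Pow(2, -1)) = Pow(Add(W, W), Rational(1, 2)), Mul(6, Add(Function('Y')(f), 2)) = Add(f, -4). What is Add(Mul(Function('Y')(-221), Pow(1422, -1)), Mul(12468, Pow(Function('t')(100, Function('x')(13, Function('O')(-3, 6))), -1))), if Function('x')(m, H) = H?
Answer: Rational(112187, 900) ≈ 124.65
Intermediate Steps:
Function('Y')(f) = Add(Rational(-8, 3), Mul(Rational(1, 6), f)) (Function('Y')(f) = Add(-2, Mul(Rational(1, 6), Add(f, -4))) = Add(-2, Mul(Rational(1, 6), Add(-4, f))) = Add(-2, Add(Rational(-2, 3), Mul(Rational(1, 6), f))) = Add(Rational(-8, 3), Mul(Rational(1, 6), f)))
Function('O')(W, I) = Mul(-2, Pow(2, Rational(1, 2)), Pow(W, Rational(1, 2))) (Function('O')(W, I) = Mul(-2, Pow(Add(W, W), Rational(1, 2))) = Mul(-2, Pow(Mul(2, W), Rational(1, 2))) = Mul(-2, Mul(Pow(2, Rational(1, 2)), Pow(W, Rational(1, 2)))) = Mul(-2, Pow(2, Rational(1, 2)), Pow(W, Rational(1, 2))))
Add(Mul(Function('Y')(-221), Pow(1422, -1)), Mul(12468, Pow(Function('t')(100, Function('x')(13, Function('O')(-3, 6))), -1))) = Add(Mul(Add(Rational(-8, 3), Mul(Rational(1, 6), -221)), Pow(1422, -1)), Mul(12468, Pow(100, -1))) = Add(Mul(Add(Rational(-8, 3), Rational(-221, 6)), Rational(1, 1422)), Mul(12468, Rational(1, 100))) = Add(Mul(Rational(-79, 2), Rational(1, 1422)), Rational(3117, 25)) = Add(Rational(-1, 36), Rational(3117, 25)) = Rational(112187, 900)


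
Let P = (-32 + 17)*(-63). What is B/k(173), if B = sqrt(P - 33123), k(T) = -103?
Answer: -I*sqrt(32178)/103 ≈ -1.7416*I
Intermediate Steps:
P = 945 (P = -15*(-63) = 945)
B = I*sqrt(32178) (B = sqrt(945 - 33123) = sqrt(-32178) = I*sqrt(32178) ≈ 179.38*I)
B/k(173) = (I*sqrt(32178))/(-103) = (I*sqrt(32178))*(-1/103) = -I*sqrt(32178)/103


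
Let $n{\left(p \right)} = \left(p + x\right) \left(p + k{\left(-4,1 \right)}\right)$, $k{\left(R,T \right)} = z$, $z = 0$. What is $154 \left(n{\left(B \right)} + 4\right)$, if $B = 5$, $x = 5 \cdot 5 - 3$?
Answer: $21406$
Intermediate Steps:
$x = 22$ ($x = 25 - 3 = 22$)
$k{\left(R,T \right)} = 0$
$n{\left(p \right)} = p \left(22 + p\right)$ ($n{\left(p \right)} = \left(p + 22\right) \left(p + 0\right) = \left(22 + p\right) p = p \left(22 + p\right)$)
$154 \left(n{\left(B \right)} + 4\right) = 154 \left(5 \left(22 + 5\right) + 4\right) = 154 \left(5 \cdot 27 + 4\right) = 154 \left(135 + 4\right) = 154 \cdot 139 = 21406$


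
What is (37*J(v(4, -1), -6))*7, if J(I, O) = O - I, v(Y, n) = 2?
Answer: -2072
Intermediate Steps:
(37*J(v(4, -1), -6))*7 = (37*(-6 - 1*2))*7 = (37*(-6 - 2))*7 = (37*(-8))*7 = -296*7 = -2072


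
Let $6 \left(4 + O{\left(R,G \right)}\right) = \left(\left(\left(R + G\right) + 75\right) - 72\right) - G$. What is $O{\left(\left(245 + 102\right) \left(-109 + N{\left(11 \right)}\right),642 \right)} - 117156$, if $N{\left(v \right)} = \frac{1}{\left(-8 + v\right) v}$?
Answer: $- \frac{24445393}{198} \approx -1.2346 \cdot 10^{5}$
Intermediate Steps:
$N{\left(v \right)} = \frac{1}{v \left(-8 + v\right)}$
$O{\left(R,G \right)} = - \frac{7}{2} + \frac{R}{6}$ ($O{\left(R,G \right)} = -4 + \frac{\left(\left(\left(R + G\right) + 75\right) - 72\right) - G}{6} = -4 + \frac{\left(\left(\left(G + R\right) + 75\right) - 72\right) - G}{6} = -4 + \frac{\left(\left(75 + G + R\right) - 72\right) - G}{6} = -4 + \frac{\left(3 + G + R\right) - G}{6} = -4 + \frac{3 + R}{6} = -4 + \left(\frac{1}{2} + \frac{R}{6}\right) = - \frac{7}{2} + \frac{R}{6}$)
$O{\left(\left(245 + 102\right) \left(-109 + N{\left(11 \right)}\right),642 \right)} - 117156 = \left(- \frac{7}{2} + \frac{\left(245 + 102\right) \left(-109 + \frac{1}{11 \left(-8 + 11\right)}\right)}{6}\right) - 117156 = \left(- \frac{7}{2} + \frac{347 \left(-109 + \frac{1}{11 \cdot 3}\right)}{6}\right) - 117156 = \left(- \frac{7}{2} + \frac{347 \left(-109 + \frac{1}{11} \cdot \frac{1}{3}\right)}{6}\right) - 117156 = \left(- \frac{7}{2} + \frac{347 \left(-109 + \frac{1}{33}\right)}{6}\right) - 117156 = \left(- \frac{7}{2} + \frac{347 \left(- \frac{3596}{33}\right)}{6}\right) - 117156 = \left(- \frac{7}{2} + \frac{1}{6} \left(- \frac{1247812}{33}\right)\right) - 117156 = \left(- \frac{7}{2} - \frac{623906}{99}\right) - 117156 = - \frac{1248505}{198} - 117156 = - \frac{24445393}{198}$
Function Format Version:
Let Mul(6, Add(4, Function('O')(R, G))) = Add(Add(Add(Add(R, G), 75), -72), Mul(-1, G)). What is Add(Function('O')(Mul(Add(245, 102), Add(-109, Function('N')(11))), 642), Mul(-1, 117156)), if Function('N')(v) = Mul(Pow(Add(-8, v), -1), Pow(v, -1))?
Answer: Rational(-24445393, 198) ≈ -1.2346e+5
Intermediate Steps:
Function('N')(v) = Mul(Pow(v, -1), Pow(Add(-8, v), -1))
Function('O')(R, G) = Add(Rational(-7, 2), Mul(Rational(1, 6), R)) (Function('O')(R, G) = Add(-4, Mul(Rational(1, 6), Add(Add(Add(Add(R, G), 75), -72), Mul(-1, G)))) = Add(-4, Mul(Rational(1, 6), Add(Add(Add(Add(G, R), 75), -72), Mul(-1, G)))) = Add(-4, Mul(Rational(1, 6), Add(Add(Add(75, G, R), -72), Mul(-1, G)))) = Add(-4, Mul(Rational(1, 6), Add(Add(3, G, R), Mul(-1, G)))) = Add(-4, Mul(Rational(1, 6), Add(3, R))) = Add(-4, Add(Rational(1, 2), Mul(Rational(1, 6), R))) = Add(Rational(-7, 2), Mul(Rational(1, 6), R)))
Add(Function('O')(Mul(Add(245, 102), Add(-109, Function('N')(11))), 642), Mul(-1, 117156)) = Add(Add(Rational(-7, 2), Mul(Rational(1, 6), Mul(Add(245, 102), Add(-109, Mul(Pow(11, -1), Pow(Add(-8, 11), -1)))))), Mul(-1, 117156)) = Add(Add(Rational(-7, 2), Mul(Rational(1, 6), Mul(347, Add(-109, Mul(Rational(1, 11), Pow(3, -1)))))), -117156) = Add(Add(Rational(-7, 2), Mul(Rational(1, 6), Mul(347, Add(-109, Mul(Rational(1, 11), Rational(1, 3)))))), -117156) = Add(Add(Rational(-7, 2), Mul(Rational(1, 6), Mul(347, Add(-109, Rational(1, 33))))), -117156) = Add(Add(Rational(-7, 2), Mul(Rational(1, 6), Mul(347, Rational(-3596, 33)))), -117156) = Add(Add(Rational(-7, 2), Mul(Rational(1, 6), Rational(-1247812, 33))), -117156) = Add(Add(Rational(-7, 2), Rational(-623906, 99)), -117156) = Add(Rational(-1248505, 198), -117156) = Rational(-24445393, 198)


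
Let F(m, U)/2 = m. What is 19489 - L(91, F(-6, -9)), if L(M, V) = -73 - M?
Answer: 19653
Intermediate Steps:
F(m, U) = 2*m
19489 - L(91, F(-6, -9)) = 19489 - (-73 - 1*91) = 19489 - (-73 - 91) = 19489 - 1*(-164) = 19489 + 164 = 19653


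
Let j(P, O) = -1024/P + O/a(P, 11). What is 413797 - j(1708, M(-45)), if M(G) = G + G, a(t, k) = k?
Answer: 1943645755/4697 ≈ 4.1381e+5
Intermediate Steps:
M(G) = 2*G
j(P, O) = -1024/P + O/11
413797 - j(1708, M(-45)) = 413797 - (-1024/1708 + (2*(-45))/11) = 413797 - (-1024*1/1708 + (1/11)*(-90)) = 413797 - (-256/427 - 90/11) = 413797 - 1*(-41246/4697) = 413797 + 41246/4697 = 1943645755/4697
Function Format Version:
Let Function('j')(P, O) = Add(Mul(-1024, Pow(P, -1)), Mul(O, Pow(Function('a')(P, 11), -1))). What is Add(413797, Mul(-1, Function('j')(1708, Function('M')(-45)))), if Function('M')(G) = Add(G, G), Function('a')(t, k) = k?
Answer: Rational(1943645755, 4697) ≈ 4.1381e+5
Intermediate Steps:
Function('M')(G) = Mul(2, G)
Function('j')(P, O) = Add(Mul(-1024, Pow(P, -1)), Mul(Rational(1, 11), O)) (Function('j')(P, O) = Add(Mul(-1024, Pow(P, -1)), Mul(O, Pow(11, -1))) = Add(Mul(-1024, Pow(P, -1)), Mul(O, Rational(1, 11))) = Add(Mul(-1024, Pow(P, -1)), Mul(Rational(1, 11), O)))
Add(413797, Mul(-1, Function('j')(1708, Function('M')(-45)))) = Add(413797, Mul(-1, Add(Mul(-1024, Pow(1708, -1)), Mul(Rational(1, 11), Mul(2, -45))))) = Add(413797, Mul(-1, Add(Mul(-1024, Rational(1, 1708)), Mul(Rational(1, 11), -90)))) = Add(413797, Mul(-1, Add(Rational(-256, 427), Rational(-90, 11)))) = Add(413797, Mul(-1, Rational(-41246, 4697))) = Add(413797, Rational(41246, 4697)) = Rational(1943645755, 4697)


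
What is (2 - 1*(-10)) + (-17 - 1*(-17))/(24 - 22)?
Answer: 12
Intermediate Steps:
(2 - 1*(-10)) + (-17 - 1*(-17))/(24 - 22) = (2 + 10) + (-17 + 17)/2 = 12 + (½)*0 = 12 + 0 = 12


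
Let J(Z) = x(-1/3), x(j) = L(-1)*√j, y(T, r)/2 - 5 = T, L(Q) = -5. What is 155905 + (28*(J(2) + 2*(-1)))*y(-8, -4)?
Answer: 156241 + 280*I*√3 ≈ 1.5624e+5 + 484.97*I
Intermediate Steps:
y(T, r) = 10 + 2*T
x(j) = -5*√j
J(Z) = -5*I*√3/3
155905 + (28*(J(2) + 2*(-1)))*y(-8, -4) = 155905 + (28*(-5*I*√3/3 + 2*(-1)))*(10 + 2*(-8)) = 155905 + (28*(-5*I*√3/3 - 2))*(10 - 16) = 155905 + (28*(-2 - 5*I*√3/3))*(-6) = 155905 + (-56 - 140*I*√3/3)*(-6) = 155905 + (336 + 280*I*√3) = 156241 + 280*I*√3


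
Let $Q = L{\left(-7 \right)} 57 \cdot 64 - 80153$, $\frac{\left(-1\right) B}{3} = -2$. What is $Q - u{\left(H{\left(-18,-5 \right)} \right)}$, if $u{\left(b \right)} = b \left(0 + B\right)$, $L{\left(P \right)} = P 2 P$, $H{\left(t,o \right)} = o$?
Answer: $277381$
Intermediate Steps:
$B = 6$ ($B = \left(-3\right) \left(-2\right) = 6$)
$L{\left(P \right)} = 2 P^{2}$ ($L{\left(P \right)} = 2 P P = 2 P^{2}$)
$u{\left(b \right)} = 6 b$ ($u{\left(b \right)} = b \left(0 + 6\right) = b 6 = 6 b$)
$Q = 277351$ ($Q = 2 \left(-7\right)^{2} \cdot 57 \cdot 64 - 80153 = 2 \cdot 49 \cdot 57 \cdot 64 - 80153 = 98 \cdot 57 \cdot 64 - 80153 = 5586 \cdot 64 - 80153 = 357504 - 80153 = 277351$)
$Q - u{\left(H{\left(-18,-5 \right)} \right)} = 277351 - 6 \left(-5\right) = 277351 - -30 = 277351 + 30 = 277381$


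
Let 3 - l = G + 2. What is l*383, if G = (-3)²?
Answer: -3064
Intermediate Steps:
G = 9
l = -8 (l = 3 - (9 + 2) = 3 - 1*11 = 3 - 11 = -8)
l*383 = -8*383 = -3064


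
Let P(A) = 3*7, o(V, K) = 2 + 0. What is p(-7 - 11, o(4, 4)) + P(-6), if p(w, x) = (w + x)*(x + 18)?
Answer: -299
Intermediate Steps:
o(V, K) = 2
P(A) = 21
p(w, x) = (18 + x)*(w + x) (p(w, x) = (w + x)*(18 + x) = (18 + x)*(w + x))
p(-7 - 11, o(4, 4)) + P(-6) = (2² + 18*(-7 - 11) + 18*2 + (-7 - 11)*2) + 21 = (4 + 18*(-18) + 36 - 18*2) + 21 = (4 - 324 + 36 - 36) + 21 = -320 + 21 = -299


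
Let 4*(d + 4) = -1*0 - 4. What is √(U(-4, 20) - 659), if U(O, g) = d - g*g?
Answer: 2*I*√266 ≈ 32.619*I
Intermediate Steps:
d = -5 (d = -4 + (-1*0 - 4)/4 = -4 + (0 - 4)/4 = -4 + (¼)*(-4) = -4 - 1 = -5)
U(O, g) = -5 - g² (U(O, g) = -5 - g*g = -5 - g²)
√(U(-4, 20) - 659) = √((-5 - 1*20²) - 659) = √((-5 - 1*400) - 659) = √((-5 - 400) - 659) = √(-405 - 659) = √(-1064) = 2*I*√266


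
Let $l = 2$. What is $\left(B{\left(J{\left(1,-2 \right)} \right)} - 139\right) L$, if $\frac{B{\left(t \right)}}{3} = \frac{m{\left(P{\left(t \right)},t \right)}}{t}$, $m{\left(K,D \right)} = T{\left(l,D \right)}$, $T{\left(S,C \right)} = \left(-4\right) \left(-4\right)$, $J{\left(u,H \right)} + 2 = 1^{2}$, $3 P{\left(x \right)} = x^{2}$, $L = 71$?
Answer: $-13277$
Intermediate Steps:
$P{\left(x \right)} = \frac{x^{2}}{3}$
$J{\left(u,H \right)} = -1$ ($J{\left(u,H \right)} = -2 + 1^{2} = -2 + 1 = -1$)
$T{\left(S,C \right)} = 16$
$m{\left(K,D \right)} = 16$
$B{\left(t \right)} = \frac{48}{t}$ ($B{\left(t \right)} = 3 \frac{16}{t} = \frac{48}{t}$)
$\left(B{\left(J{\left(1,-2 \right)} \right)} - 139\right) L = \left(\frac{48}{-1} - 139\right) 71 = \left(48 \left(-1\right) - 139\right) 71 = \left(-48 - 139\right) 71 = \left(-187\right) 71 = -13277$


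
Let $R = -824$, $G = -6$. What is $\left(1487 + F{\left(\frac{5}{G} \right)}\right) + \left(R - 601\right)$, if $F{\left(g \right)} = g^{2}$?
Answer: $\frac{2257}{36} \approx 62.694$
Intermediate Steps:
$\left(1487 + F{\left(\frac{5}{G} \right)}\right) + \left(R - 601\right) = \left(1487 + \left(\frac{5}{-6}\right)^{2}\right) - 1425 = \left(1487 + \left(5 \left(- \frac{1}{6}\right)\right)^{2}\right) - 1425 = \left(1487 + \left(- \frac{5}{6}\right)^{2}\right) - 1425 = \left(1487 + \frac{25}{36}\right) - 1425 = \frac{53557}{36} - 1425 = \frac{2257}{36}$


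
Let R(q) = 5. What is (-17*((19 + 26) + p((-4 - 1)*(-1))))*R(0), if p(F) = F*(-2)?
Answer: -2975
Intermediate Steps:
p(F) = -2*F
(-17*((19 + 26) + p((-4 - 1)*(-1))))*R(0) = -17*((19 + 26) - 2*(-4 - 1)*(-1))*5 = -17*(45 - (-10)*(-1))*5 = -17*(45 - 2*5)*5 = -17*(45 - 10)*5 = -17*35*5 = -595*5 = -2975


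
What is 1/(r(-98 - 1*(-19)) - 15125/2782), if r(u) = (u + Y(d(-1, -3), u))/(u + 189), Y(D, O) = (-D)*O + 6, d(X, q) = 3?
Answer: -153010/603751 ≈ -0.25343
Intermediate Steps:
Y(D, O) = 6 - D*O (Y(D, O) = -D*O + 6 = 6 - D*O)
r(u) = (6 - 2*u)/(189 + u) (r(u) = (u + (6 - 1*3*u))/(u + 189) = (u + (6 - 3*u))/(189 + u) = (6 - 2*u)/(189 + u))
1/(r(-98 - 1*(-19)) - 15125/2782) = 1/(2*(3 - (-98 - 1*(-19)))/(189 + (-98 - 1*(-19))) - 15125/2782) = 1/(2*(3 - (-98 + 19))/(189 + (-98 + 19)) - 15125*1/2782) = 1/(2*(3 - 1*(-79))/(189 - 79) - 15125/2782) = 1/(2*(3 + 79)/110 - 15125/2782) = 1/(2*(1/110)*82 - 15125/2782) = 1/(82/55 - 15125/2782) = 1/(-603751/153010) = -153010/603751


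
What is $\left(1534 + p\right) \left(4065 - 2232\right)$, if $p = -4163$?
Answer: $-4818957$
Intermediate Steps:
$\left(1534 + p\right) \left(4065 - 2232\right) = \left(1534 - 4163\right) \left(4065 - 2232\right) = \left(-2629\right) 1833 = -4818957$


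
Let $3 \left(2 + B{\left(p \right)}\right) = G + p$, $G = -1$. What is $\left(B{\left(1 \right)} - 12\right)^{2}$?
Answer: $196$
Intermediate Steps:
$B{\left(p \right)} = - \frac{7}{3} + \frac{p}{3}$ ($B{\left(p \right)} = -2 + \frac{-1 + p}{3} = -2 + \left(- \frac{1}{3} + \frac{p}{3}\right) = - \frac{7}{3} + \frac{p}{3}$)
$\left(B{\left(1 \right)} - 12\right)^{2} = \left(\left(- \frac{7}{3} + \frac{1}{3} \cdot 1\right) - 12\right)^{2} = \left(\left(- \frac{7}{3} + \frac{1}{3}\right) - 12\right)^{2} = \left(-2 - 12\right)^{2} = \left(-14\right)^{2} = 196$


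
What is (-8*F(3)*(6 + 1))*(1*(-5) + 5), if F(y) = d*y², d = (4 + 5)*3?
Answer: 0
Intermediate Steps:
d = 27 (d = 9*3 = 27)
F(y) = 27*y²
(-8*F(3)*(6 + 1))*(1*(-5) + 5) = (-8*27*3²*(6 + 1))*(1*(-5) + 5) = (-8*27*9*7)*(-5 + 5) = -1944*7*0 = -8*1701*0 = -13608*0 = 0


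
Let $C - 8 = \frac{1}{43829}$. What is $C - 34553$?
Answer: $- \frac{1514072804}{43829} \approx -34545.0$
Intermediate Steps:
$C = \frac{350633}{43829}$ ($C = 8 + \frac{1}{43829} = \frac{350633}{43829} \approx 8.0$)
$C - 34553 = \frac{350633}{43829} - 34553 = - \frac{1514072804}{43829}$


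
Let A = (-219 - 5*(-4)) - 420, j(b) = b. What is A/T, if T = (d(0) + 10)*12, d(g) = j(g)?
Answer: -619/120 ≈ -5.1583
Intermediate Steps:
d(g) = g
T = 120 (T = (0 + 10)*12 = 10*12 = 120)
A = -619 (A = (-219 - 1*(-20)) - 420 = (-219 + 20) - 420 = -199 - 420 = -619)
A/T = -619/120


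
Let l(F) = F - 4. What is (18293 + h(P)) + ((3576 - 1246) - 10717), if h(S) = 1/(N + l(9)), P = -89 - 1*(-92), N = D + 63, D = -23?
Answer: 445771/45 ≈ 9906.0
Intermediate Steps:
l(F) = -4 + F
N = 40 (N = -23 + 63 = 40)
P = 3 (P = -89 + 92 = 3)
h(S) = 1/45 (h(S) = 1/(40 + (-4 + 9)) = 1/(40 + 5) = 1/45)
(18293 + h(P)) + ((3576 - 1246) - 10717) = (18293 + 1/45) + ((3576 - 1246) - 10717) = 823186/45 + (2330 - 10717) = 823186/45 - 8387 = 445771/45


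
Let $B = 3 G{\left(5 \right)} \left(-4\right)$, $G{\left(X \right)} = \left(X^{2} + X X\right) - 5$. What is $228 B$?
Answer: $-123120$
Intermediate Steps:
$G{\left(X \right)} = -5 + 2 X^{2}$ ($G{\left(X \right)} = \left(X^{2} + X^{2}\right) - 5 = 2 X^{2} - 5 = -5 + 2 X^{2}$)
$B = -540$ ($B = 3 \left(-5 + 2 \cdot 5^{2}\right) \left(-4\right) = 3 \left(-5 + 2 \cdot 25\right) \left(-4\right) = 3 \left(-5 + 50\right) \left(-4\right) = 3 \cdot 45 \left(-4\right) = 135 \left(-4\right) = -540$)
$228 B = 228 \left(-540\right) = -123120$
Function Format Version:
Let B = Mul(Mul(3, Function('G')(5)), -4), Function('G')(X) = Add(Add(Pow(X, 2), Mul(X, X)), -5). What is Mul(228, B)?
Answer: -123120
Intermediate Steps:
Function('G')(X) = Add(-5, Mul(2, Pow(X, 2))) (Function('G')(X) = Add(Add(Pow(X, 2), Pow(X, 2)), -5) = Add(Mul(2, Pow(X, 2)), -5) = Add(-5, Mul(2, Pow(X, 2))))
B = -540 (B = Mul(Mul(3, Add(-5, Mul(2, Pow(5, 2)))), -4) = Mul(Mul(3, Add(-5, Mul(2, 25))), -4) = Mul(Mul(3, Add(-5, 50)), -4) = Mul(Mul(3, 45), -4) = Mul(135, -4) = -540)
Mul(228, B) = Mul(228, -540) = -123120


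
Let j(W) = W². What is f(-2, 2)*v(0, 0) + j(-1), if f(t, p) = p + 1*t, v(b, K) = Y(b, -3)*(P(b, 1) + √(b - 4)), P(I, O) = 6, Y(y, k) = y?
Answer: 1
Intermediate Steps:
v(b, K) = b*(6 + √(-4 + b)) (v(b, K) = b*(6 + √(b - 4)) = b*(6 + √(-4 + b)))
f(t, p) = p + t
f(-2, 2)*v(0, 0) + j(-1) = (2 - 2)*(0*(6 + √(-4 + 0))) + (-1)² = 0*(0*(6 + √(-4))) + 1 = 0*(0*(6 + 2*I)) + 1 = 0*0 + 1 = 0 + 1 = 1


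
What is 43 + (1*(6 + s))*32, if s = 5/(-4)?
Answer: 195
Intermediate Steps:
s = -5/4 (s = 5*(-¼) = -5/4 ≈ -1.2500)
43 + (1*(6 + s))*32 = 43 + (1*(6 - 5/4))*32 = 43 + (1*(19/4))*32 = 43 + (19/4)*32 = 43 + 152 = 195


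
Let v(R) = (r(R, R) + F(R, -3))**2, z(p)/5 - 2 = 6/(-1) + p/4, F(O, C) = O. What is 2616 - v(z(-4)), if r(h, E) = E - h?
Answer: 1991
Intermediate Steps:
z(p) = -20 + 5*p/4 (z(p) = 10 + 5*(6/(-1) + p/4) = 10 + 5*(6*(-1) + p*(1/4)) = 10 + 5*(-6 + p/4) = 10 + (-30 + 5*p/4) = -20 + 5*p/4)
v(R) = R**2 (v(R) = ((R - R) + R)**2 = (0 + R)**2 = R**2)
2616 - v(z(-4)) = 2616 - (-20 + (5/4)*(-4))**2 = 2616 - (-20 - 5)**2 = 2616 - 1*(-25)**2 = 2616 - 1*625 = 2616 - 625 = 1991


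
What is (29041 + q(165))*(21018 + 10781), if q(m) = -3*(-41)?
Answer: 927386036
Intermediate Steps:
q(m) = 123
(29041 + q(165))*(21018 + 10781) = (29041 + 123)*(21018 + 10781) = 29164*31799 = 927386036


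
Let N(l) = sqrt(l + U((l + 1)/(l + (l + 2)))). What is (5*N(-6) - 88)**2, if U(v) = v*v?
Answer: 30401/4 - 440*I*sqrt(23) ≈ 7600.3 - 2110.2*I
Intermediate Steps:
U(v) = v**2
N(l) = sqrt(l + (1 + l)**2/(2 + 2*l)**2) (N(l) = sqrt(l + ((l + 1)/(l + (l + 2)))**2) = sqrt(l + ((1 + l)/(l + (2 + l)))**2) = sqrt(l + ((1 + l)/(2 + 2*l))**2) = sqrt(l + (1 + l)**2/(2 + 2*l)**2))
(5*N(-6) - 88)**2 = (5*(sqrt(1 + 4*(-6))/2) - 88)**2 = (5*(sqrt(1 - 24)/2) - 88)**2 = (5*(sqrt(-23)/2) - 88)**2 = (5*((I*sqrt(23))/2) - 88)**2 = (5*(I*sqrt(23)/2) - 88)**2 = (5*I*sqrt(23)/2 - 88)**2 = (-88 + 5*I*sqrt(23)/2)**2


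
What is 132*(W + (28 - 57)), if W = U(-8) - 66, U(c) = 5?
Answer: -11880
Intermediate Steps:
W = -61 (W = 5 - 66 = -61)
132*(W + (28 - 57)) = 132*(-61 + (28 - 57)) = 132*(-61 - 29) = 132*(-90) = -11880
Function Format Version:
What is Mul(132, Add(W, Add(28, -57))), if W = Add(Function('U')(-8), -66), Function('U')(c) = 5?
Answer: -11880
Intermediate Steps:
W = -61 (W = Add(5, -66) = -61)
Mul(132, Add(W, Add(28, -57))) = Mul(132, Add(-61, Add(28, -57))) = Mul(132, Add(-61, -29)) = Mul(132, -90) = -11880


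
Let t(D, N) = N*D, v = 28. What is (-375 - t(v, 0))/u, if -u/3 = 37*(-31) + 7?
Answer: -25/228 ≈ -0.10965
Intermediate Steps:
t(D, N) = D*N
u = 3420 (u = -3*(37*(-31) + 7) = -3*(-1147 + 7) = -3*(-1140) = 3420)
(-375 - t(v, 0))/u = (-375 - 28*0)/3420 = (-375 - 1*0)*(1/3420) = (-375 + 0)*(1/3420) = -375*1/3420 = -25/228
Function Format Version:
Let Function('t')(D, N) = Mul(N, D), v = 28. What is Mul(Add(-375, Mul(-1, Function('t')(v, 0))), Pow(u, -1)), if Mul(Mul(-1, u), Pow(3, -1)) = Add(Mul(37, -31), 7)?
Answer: Rational(-25, 228) ≈ -0.10965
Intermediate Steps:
Function('t')(D, N) = Mul(D, N)
u = 3420 (u = Mul(-3, Add(Mul(37, -31), 7)) = Mul(-3, Add(-1147, 7)) = Mul(-3, -1140) = 3420)
Mul(Add(-375, Mul(-1, Function('t')(v, 0))), Pow(u, -1)) = Mul(Add(-375, Mul(-1, Mul(28, 0))), Pow(3420, -1)) = Mul(Add(-375, Mul(-1, 0)), Rational(1, 3420)) = Mul(Add(-375, 0), Rational(1, 3420)) = Mul(-375, Rational(1, 3420)) = Rational(-25, 228)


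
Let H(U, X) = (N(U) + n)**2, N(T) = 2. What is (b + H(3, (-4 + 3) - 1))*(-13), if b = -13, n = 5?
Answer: -468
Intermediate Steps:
H(U, X) = 49 (H(U, X) = (2 + 5)**2 = 7**2 = 49)
(b + H(3, (-4 + 3) - 1))*(-13) = (-13 + 49)*(-13) = 36*(-13) = -468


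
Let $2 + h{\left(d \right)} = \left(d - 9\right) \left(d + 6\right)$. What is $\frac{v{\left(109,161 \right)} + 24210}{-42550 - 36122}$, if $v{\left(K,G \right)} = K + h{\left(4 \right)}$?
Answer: $- \frac{8089}{26224} \approx -0.30846$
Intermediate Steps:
$h{\left(d \right)} = -2 + \left(-9 + d\right) \left(6 + d\right)$ ($h{\left(d \right)} = -2 + \left(d - 9\right) \left(d + 6\right) = -2 + \left(-9 + d\right) \left(6 + d\right)$)
$v{\left(K,G \right)} = -52 + K$ ($v{\left(K,G \right)} = K - \left(68 - 16\right) = K - 52 = -52 + K$)
$\frac{v{\left(109,161 \right)} + 24210}{-42550 - 36122} = \frac{\left(-52 + 109\right) + 24210}{-42550 - 36122} = \frac{57 + 24210}{-78672} = 24267 \left(- \frac{1}{78672}\right) = - \frac{8089}{26224}$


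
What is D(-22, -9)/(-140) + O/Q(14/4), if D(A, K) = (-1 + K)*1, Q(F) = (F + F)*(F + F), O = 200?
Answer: 407/98 ≈ 4.1531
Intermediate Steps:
Q(F) = 4*F² (Q(F) = (2*F)*(2*F) = 4*F²)
D(A, K) = -1 + K
D(-22, -9)/(-140) + O/Q(14/4) = (-1 - 9)/(-140) + 200/((4*(14/4)²)) = -10*(-1/140) + 200/((4*(14*(¼))²)) = 1/14 + 200/((4*(7/2)²)) = 1/14 + 200/((4*(49/4))) = 1/14 + 200/49 = 407/98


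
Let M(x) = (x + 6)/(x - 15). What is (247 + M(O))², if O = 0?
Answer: 1520289/25 ≈ 60812.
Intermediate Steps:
M(x) = (6 + x)/(-15 + x)
(247 + M(O))² = (247 + (6 + 0)/(-15 + 0))² = (247 + 6/(-15))² = (247 - 1/15*6)² = (247 - ⅖)² = (1233/5)² = 1520289/25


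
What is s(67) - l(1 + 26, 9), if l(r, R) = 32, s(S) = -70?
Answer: -102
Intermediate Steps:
s(67) - l(1 + 26, 9) = -70 - 1*32 = -70 - 32 = -102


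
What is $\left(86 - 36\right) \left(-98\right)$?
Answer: $-4900$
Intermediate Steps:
$\left(86 - 36\right) \left(-98\right) = 50 \left(-98\right) = -4900$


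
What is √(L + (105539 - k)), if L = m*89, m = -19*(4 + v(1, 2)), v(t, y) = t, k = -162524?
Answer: 2*√64902 ≈ 509.52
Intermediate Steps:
m = -95 (m = -19*(4 + 1) = -19*5 = -95)
L = -8455 (L = -95*89 = -8455)
√(L + (105539 - k)) = √(-8455 + (105539 - 1*(-162524))) = √(-8455 + (105539 + 162524)) = √(-8455 + 268063) = √259608 = 2*√64902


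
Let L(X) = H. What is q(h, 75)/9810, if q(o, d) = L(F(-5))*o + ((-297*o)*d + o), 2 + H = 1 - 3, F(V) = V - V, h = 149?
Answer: -553237/1635 ≈ -338.37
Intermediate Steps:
F(V) = 0
H = -4 (H = -2 + (1 - 3) = -2 - 2 = -4)
L(X) = -4
q(o, d) = -3*o - 297*d*o (q(o, d) = -4*o + ((-297*o)*d + o) = -4*o + (-297*d*o + o) = -4*o + (o - 297*d*o) = -3*o - 297*d*o)
q(h, 75)/9810 = -3*149*(1 + 99*75)/9810 = -3*149*(1 + 7425)*(1/9810) = -3*149*7426*(1/9810) = -3319422*1/9810 = -553237/1635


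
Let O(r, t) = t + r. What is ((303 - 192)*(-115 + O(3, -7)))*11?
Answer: -145299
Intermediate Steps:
O(r, t) = r + t
((303 - 192)*(-115 + O(3, -7)))*11 = ((303 - 192)*(-115 + (3 - 7)))*11 = (111*(-115 - 4))*11 = (111*(-119))*11 = -13209*11 = -145299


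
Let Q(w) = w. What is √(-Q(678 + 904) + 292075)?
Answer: 3*√32277 ≈ 538.97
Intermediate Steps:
√(-Q(678 + 904) + 292075) = √(-(678 + 904) + 292075) = √(-1*1582 + 292075) = √(-1582 + 292075) = √290493 = 3*√32277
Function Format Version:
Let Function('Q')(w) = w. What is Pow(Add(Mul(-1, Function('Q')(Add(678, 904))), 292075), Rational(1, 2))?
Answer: Mul(3, Pow(32277, Rational(1, 2))) ≈ 538.97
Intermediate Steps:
Pow(Add(Mul(-1, Function('Q')(Add(678, 904))), 292075), Rational(1, 2)) = Pow(Add(Mul(-1, Add(678, 904)), 292075), Rational(1, 2)) = Pow(Add(Mul(-1, 1582), 292075), Rational(1, 2)) = Pow(Add(-1582, 292075), Rational(1, 2)) = Pow(290493, Rational(1, 2)) = Mul(3, Pow(32277, Rational(1, 2)))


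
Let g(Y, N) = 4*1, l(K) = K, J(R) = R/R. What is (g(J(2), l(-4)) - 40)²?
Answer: 1296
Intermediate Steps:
J(R) = 1
g(Y, N) = 4
(g(J(2), l(-4)) - 40)² = (4 - 40)² = (-36)² = 1296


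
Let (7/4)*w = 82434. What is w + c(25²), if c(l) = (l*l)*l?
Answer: 1709314111/7 ≈ 2.4419e+8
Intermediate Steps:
w = 329736/7 (w = (4/7)*82434 = 329736/7 ≈ 47105.)
c(l) = l³ (c(l) = l²*l = l³)
w + c(25²) = 329736/7 + (25²)³ = 329736/7 + 625³ = 329736/7 + 244140625 = 1709314111/7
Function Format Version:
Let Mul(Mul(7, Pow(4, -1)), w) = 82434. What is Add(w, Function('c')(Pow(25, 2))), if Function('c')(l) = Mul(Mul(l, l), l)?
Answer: Rational(1709314111, 7) ≈ 2.4419e+8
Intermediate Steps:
w = Rational(329736, 7) (w = Mul(Rational(4, 7), 82434) = Rational(329736, 7) ≈ 47105.)
Function('c')(l) = Pow(l, 3) (Function('c')(l) = Mul(Pow(l, 2), l) = Pow(l, 3))
Add(w, Function('c')(Pow(25, 2))) = Add(Rational(329736, 7), Pow(Pow(25, 2), 3)) = Add(Rational(329736, 7), Pow(625, 3)) = Add(Rational(329736, 7), 244140625) = Rational(1709314111, 7)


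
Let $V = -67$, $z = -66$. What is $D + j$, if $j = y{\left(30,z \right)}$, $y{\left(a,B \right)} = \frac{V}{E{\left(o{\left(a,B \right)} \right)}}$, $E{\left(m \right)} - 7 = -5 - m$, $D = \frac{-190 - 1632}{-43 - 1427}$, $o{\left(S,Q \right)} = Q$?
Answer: $\frac{12703}{49980} \approx 0.25416$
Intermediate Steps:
$D = \frac{911}{735}$ ($D = - \frac{1822}{-1470} = \left(-1822\right) \left(- \frac{1}{1470}\right) = \frac{911}{735} \approx 1.2395$)
$E{\left(m \right)} = 2 - m$ ($E{\left(m \right)} = 7 - \left(5 + m\right) = 2 - m$)
$y{\left(a,B \right)} = - \frac{67}{2 - B}$
$j = - \frac{67}{68}$ ($j = \frac{67}{-2 - 66} = \frac{67}{-68} = 67 \left(- \frac{1}{68}\right) = - \frac{67}{68} \approx -0.98529$)
$D + j = \frac{911}{735} - \frac{67}{68} = \frac{12703}{49980}$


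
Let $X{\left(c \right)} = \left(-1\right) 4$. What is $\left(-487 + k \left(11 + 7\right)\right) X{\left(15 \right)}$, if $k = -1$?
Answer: $2020$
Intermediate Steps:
$X{\left(c \right)} = -4$
$\left(-487 + k \left(11 + 7\right)\right) X{\left(15 \right)} = \left(-487 - \left(11 + 7\right)\right) \left(-4\right) = \left(-487 - 18\right) \left(-4\right) = \left(-505\right) \left(-4\right) = 2020$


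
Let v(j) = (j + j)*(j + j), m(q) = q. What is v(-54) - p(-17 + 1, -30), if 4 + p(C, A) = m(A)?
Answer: 11698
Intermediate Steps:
v(j) = 4*j² (v(j) = (2*j)*(2*j) = 4*j²)
p(C, A) = -4 + A
v(-54) - p(-17 + 1, -30) = 4*(-54)² - (-4 - 30) = 4*2916 - 1*(-34) = 11664 + 34 = 11698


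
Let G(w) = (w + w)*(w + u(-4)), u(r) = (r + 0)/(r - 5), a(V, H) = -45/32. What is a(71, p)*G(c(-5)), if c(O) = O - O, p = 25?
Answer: 0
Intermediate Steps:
a(V, H) = -45/32 (a(V, H) = -45*1/32 = -45/32)
u(r) = r/(-5 + r)
c(O) = 0
G(w) = 2*w*(4/9 + w) (G(w) = (w + w)*(w - 4/(-5 - 4)) = (2*w)*(w - 4/(-9)) = (2*w)*(w - 4*(-⅑)) = (2*w)*(w + 4/9) = (2*w)*(4/9 + w) = 2*w*(4/9 + w))
a(71, p)*G(c(-5)) = -5*0*(4 + 9*0)/16 = -5*0*(4 + 0)/16 = -5*0*4/16 = -45/32*0 = 0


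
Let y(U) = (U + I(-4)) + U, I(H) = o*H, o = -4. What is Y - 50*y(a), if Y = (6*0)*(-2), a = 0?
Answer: -800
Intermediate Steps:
I(H) = -4*H
Y = 0 (Y = 0*(-2) = 0)
y(U) = 16 + 2*U (y(U) = (U - 4*(-4)) + U = (U + 16) + U = (16 + U) + U = 16 + 2*U)
Y - 50*y(a) = 0 - 50*(16 + 2*0) = 0 - 50*(16 + 0) = 0 - 50*16 = 0 - 800 = -800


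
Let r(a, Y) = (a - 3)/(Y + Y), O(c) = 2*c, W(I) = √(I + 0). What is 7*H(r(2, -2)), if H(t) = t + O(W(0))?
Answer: 7/4 ≈ 1.7500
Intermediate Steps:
W(I) = √I
r(a, Y) = (-3 + a)/(2*Y) (r(a, Y) = (-3 + a)/((2*Y)) = (-3 + a)*(1/(2*Y)) = (-3 + a)/(2*Y))
H(t) = t (H(t) = t + 2*√0 = t + 2*0 = t + 0 = t)
7*H(r(2, -2)) = 7*((½)*(-3 + 2)/(-2)) = 7*((½)*(-½)*(-1)) = 7*(¼) = 7/4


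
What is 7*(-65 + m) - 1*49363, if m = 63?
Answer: -49377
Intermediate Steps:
7*(-65 + m) - 1*49363 = 7*(-65 + 63) - 1*49363 = 7*(-2) - 49363 = -14 - 49363 = -49377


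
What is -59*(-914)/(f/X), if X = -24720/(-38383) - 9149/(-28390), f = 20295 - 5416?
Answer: 28391145634921/8106773826115 ≈ 3.5022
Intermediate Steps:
f = 14879
X = 1052966867/1089693370 (X = -24720*(-1/38383) - 9149*(-1/28390) = 24720/38383 + 9149/28390 = 1052966867/1089693370 ≈ 0.96630)
-59*(-914)/(f/X) = -59*(-914)/(14879/(1052966867/1089693370)) = -(-53926)/(14879*(1089693370/1052966867)) = -(-53926)/16213547652230/1052966867 = -(-53926)*1052966867/16213547652230 = -1*(-28391145634921/8106773826115) = 28391145634921/8106773826115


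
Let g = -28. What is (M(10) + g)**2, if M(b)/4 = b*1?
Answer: 144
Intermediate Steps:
M(b) = 4*b (M(b) = 4*(b*1) = 4*b)
(M(10) + g)**2 = (4*10 - 28)**2 = (40 - 28)**2 = 12**2 = 144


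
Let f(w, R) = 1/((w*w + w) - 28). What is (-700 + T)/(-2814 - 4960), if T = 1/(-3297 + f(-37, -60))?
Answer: 1504751102/16711328569 ≈ 0.090044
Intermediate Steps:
f(w, R) = 1/(-28 + w + w²) (f(w, R) = 1/((w² + w) - 28) = 1/((w + w²) - 28) = 1/(-28 + w + w²))
T = -1304/4299287 (T = 1/(-3297 + 1/(-28 - 37 + (-37)²)) = 1/(-3297 + 1/(-28 - 37 + 1369)) = 1/(-3297 + 1/1304) = 1/(-4299287/1304) = -1304/4299287 ≈ -0.00030331)
(-700 + T)/(-2814 - 4960) = (-700 - 1304/4299287)/(-2814 - 4960) = -3009502204/4299287/(-7774) = -3009502204/4299287*(-1/7774) = 1504751102/16711328569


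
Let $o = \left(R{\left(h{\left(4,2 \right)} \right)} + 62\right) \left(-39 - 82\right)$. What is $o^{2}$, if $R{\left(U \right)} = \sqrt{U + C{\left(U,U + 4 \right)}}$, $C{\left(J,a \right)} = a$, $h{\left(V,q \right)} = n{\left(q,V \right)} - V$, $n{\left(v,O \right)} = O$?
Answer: $59969536$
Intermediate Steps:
$h{\left(V,q \right)} = 0$ ($h{\left(V,q \right)} = V - V = 0$)
$R{\left(U \right)} = \sqrt{4 + 2 U}$ ($R{\left(U \right)} = \sqrt{U + \left(U + 4\right)} = \sqrt{U + \left(4 + U\right)} = \sqrt{4 + 2 U}$)
$o = -7744$ ($o = \left(\sqrt{4 + 2 \cdot 0} + 62\right) \left(-39 - 82\right) = \left(\sqrt{4 + 0} + 62\right) \left(-121\right) = \left(\sqrt{4} + 62\right) \left(-121\right) = \left(2 + 62\right) \left(-121\right) = 64 \left(-121\right) = -7744$)
$o^{2} = \left(-7744\right)^{2} = 59969536$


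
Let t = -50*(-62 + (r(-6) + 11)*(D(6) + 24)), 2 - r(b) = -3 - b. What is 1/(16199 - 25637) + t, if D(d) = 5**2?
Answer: -201973201/9438 ≈ -21400.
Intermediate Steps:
r(b) = 5 + b (r(b) = 2 - (-3 - b) = 2 + (3 + b) = 5 + b)
D(d) = 25
t = -21400 (t = -50*(-62 + ((5 - 6) + 11)*(25 + 24)) = -50*(-62 + (-1 + 11)*49) = -50*(-62 + 10*49) = -50*(-62 + 490) = -50*428 = -21400)
1/(16199 - 25637) + t = 1/(16199 - 25637) - 21400 = 1/(-9438) - 21400 = -1/9438 - 21400 = -201973201/9438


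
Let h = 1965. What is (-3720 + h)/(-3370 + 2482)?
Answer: 585/296 ≈ 1.9764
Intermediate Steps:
(-3720 + h)/(-3370 + 2482) = (-3720 + 1965)/(-3370 + 2482) = -1755/(-888) = -1755*(-1/888) = 585/296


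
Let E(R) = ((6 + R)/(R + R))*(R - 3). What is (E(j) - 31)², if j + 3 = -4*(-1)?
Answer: 1444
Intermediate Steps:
j = 1 (j = -3 - 4*(-1) = -3 + 4 = 1)
E(R) = (-3 + R)*(6 + R)/(2*R) (E(R) = ((6 + R)/((2*R)))*(-3 + R) = ((6 + R)*(1/(2*R)))*(-3 + R) = ((6 + R)/(2*R))*(-3 + R) = (-3 + R)*(6 + R)/(2*R))
(E(j) - 31)² = ((½)*(-18 + 1*(3 + 1))/1 - 31)² = ((½)*1*(-18 + 1*4) - 31)² = ((½)*1*(-18 + 4) - 31)² = ((½)*1*(-14) - 31)² = (-7 - 31)² = (-38)² = 1444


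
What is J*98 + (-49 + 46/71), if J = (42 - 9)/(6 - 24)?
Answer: -48568/213 ≈ -228.02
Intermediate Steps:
J = -11/6 (J = 33/(-18) = 33*(-1/18) = -11/6 ≈ -1.8333)
J*98 + (-49 + 46/71) = -11/6*98 + (-49 + 46/71) = -539/3 + (-49 + 46*(1/71)) = -539/3 + (-49 + 46/71) = -539/3 - 3433/71 = -48568/213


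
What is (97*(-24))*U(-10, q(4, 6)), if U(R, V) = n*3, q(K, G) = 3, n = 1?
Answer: -6984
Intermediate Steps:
U(R, V) = 3 (U(R, V) = 1*3 = 3)
(97*(-24))*U(-10, q(4, 6)) = (97*(-24))*3 = -2328*3 = -6984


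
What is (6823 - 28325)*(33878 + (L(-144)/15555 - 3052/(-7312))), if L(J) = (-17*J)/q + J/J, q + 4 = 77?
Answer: -756033555847022843/1037860710 ≈ -7.2845e+8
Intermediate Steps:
q = 73 (q = -4 + 77 = 73)
L(J) = 1 - 17*J/73 (L(J) = -17*J/73 + J/J = -17*J*(1/73) + 1 = -17*J/73 + 1 = 1 - 17*J/73)
(6823 - 28325)*(33878 + (L(-144)/15555 - 3052/(-7312))) = (6823 - 28325)*(33878 + ((1 - 17/73*(-144))/15555 - 3052/(-7312))) = -21502*(33878 + ((1 + 2448/73)*(1/15555) - 3052*(-1/7312))) = -21502*(33878 + ((2521/73)*(1/15555) + 763/1828)) = -21502*(33878 + (2521/1135515 + 763/1828)) = -21502*(33878 + 871006333/2075721420) = -21502*70322161273093/2075721420 = -756033555847022843/1037860710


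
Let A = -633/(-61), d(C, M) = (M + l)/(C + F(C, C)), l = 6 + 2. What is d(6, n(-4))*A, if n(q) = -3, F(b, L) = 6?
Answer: 1055/244 ≈ 4.3238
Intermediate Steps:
l = 8
d(C, M) = (8 + M)/(6 + C) (d(C, M) = (M + 8)/(C + 6) = (8 + M)/(6 + C))
A = 633/61 (A = -633*(-1/61) = 633/61 ≈ 10.377)
d(6, n(-4))*A = ((8 - 3)/(6 + 6))*(633/61) = (5/12)*(633/61) = 1055/244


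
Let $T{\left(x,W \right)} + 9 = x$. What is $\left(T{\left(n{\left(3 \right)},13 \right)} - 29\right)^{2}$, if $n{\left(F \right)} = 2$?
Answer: $1296$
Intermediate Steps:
$T{\left(x,W \right)} = -9 + x$
$\left(T{\left(n{\left(3 \right)},13 \right)} - 29\right)^{2} = \left(\left(-9 + 2\right) - 29\right)^{2} = \left(-7 + \left(-46 + 17\right)\right)^{2} = \left(-7 - 29\right)^{2} = \left(-36\right)^{2} = 1296$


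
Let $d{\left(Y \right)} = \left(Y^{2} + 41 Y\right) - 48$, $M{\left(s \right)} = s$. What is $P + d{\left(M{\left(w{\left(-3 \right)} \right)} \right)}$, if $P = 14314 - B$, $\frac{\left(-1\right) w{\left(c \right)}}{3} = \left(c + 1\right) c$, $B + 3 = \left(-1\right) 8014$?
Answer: $21869$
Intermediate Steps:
$B = -8017$ ($B = -3 - 8014 = -8017$)
$w{\left(c \right)} = - 3 c \left(1 + c\right)$ ($w{\left(c \right)} = - 3 \left(c + 1\right) c = - 3 \left(1 + c\right) c = - 3 c \left(1 + c\right)$)
$P = 22331$ ($P = 14314 - -8017 = 14314 + 8017 = 22331$)
$d{\left(Y \right)} = -48 + Y^{2} + 41 Y$
$P + d{\left(M{\left(w{\left(-3 \right)} \right)} \right)} = 22331 + \left(-48 + \left(\left(-3\right) \left(-3\right) \left(1 - 3\right)\right)^{2} + 41 \left(\left(-3\right) \left(-3\right) \left(1 - 3\right)\right)\right) = 22331 + \left(-48 + \left(\left(-3\right) \left(-3\right) \left(-2\right)\right)^{2} + 41 \left(\left(-3\right) \left(-3\right) \left(-2\right)\right)\right) = 22331 + \left(-48 + \left(-18\right)^{2} + 41 \left(-18\right)\right) = 22331 - 462 = 21869$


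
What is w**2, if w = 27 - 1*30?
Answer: 9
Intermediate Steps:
w = -3 (w = 27 - 30 = -3)
w**2 = (-3)**2 = 9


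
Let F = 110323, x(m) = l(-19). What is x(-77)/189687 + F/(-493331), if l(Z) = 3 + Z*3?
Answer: -6984492925/31192825799 ≈ -0.22391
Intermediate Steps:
l(Z) = 3 + 3*Z
x(m) = -54 (x(m) = 3 + 3*(-19) = 3 - 57 = -54)
x(-77)/189687 + F/(-493331) = -54/189687 + 110323/(-493331) = -54*1/189687 + 110323*(-1/493331) = -18/63229 - 110323/493331 = -6984492925/31192825799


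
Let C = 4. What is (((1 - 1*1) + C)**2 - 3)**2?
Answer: 169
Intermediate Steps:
(((1 - 1*1) + C)**2 - 3)**2 = (((1 - 1*1) + 4)**2 - 3)**2 = (((1 - 1) + 4)**2 - 3)**2 = ((0 + 4)**2 - 3)**2 = (4**2 - 3)**2 = (16 - 3)**2 = 13**2 = 169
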